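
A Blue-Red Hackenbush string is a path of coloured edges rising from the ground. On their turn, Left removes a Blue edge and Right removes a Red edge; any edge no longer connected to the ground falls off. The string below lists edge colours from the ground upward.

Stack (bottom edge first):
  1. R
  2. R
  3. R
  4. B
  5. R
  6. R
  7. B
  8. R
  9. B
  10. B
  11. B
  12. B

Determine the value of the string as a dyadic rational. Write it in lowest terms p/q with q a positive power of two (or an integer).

Recurse on prefixes of the 12-edge string R R R B R R B R B B B B:
v_1 [R]  L=[·]  R=[0]  — -1
v_2 [RR]  L=[·]  R=[-1,0]  — -2
v_3 [RRR]  L=[·]  R=[-2,-1,0]  — -3
v_4 [RRRB]  L=[-3]  R=[-2,-1,0]  — -5/2
v_5 [RRRBR]  L=[-3]  R=[-5/2,-2,-1,0]  — -11/4
v_6 [RRRBRR]  L=[-3]  R=[-11/4,-5/2,-2,-1,0]  — -23/8
v_7 [RRRBRRB]  L=[-3,-23/8]  R=[-11/4,-5/2,-2,-1,0]  — -45/16
v_8 [RRRBRRBR]  L=[-3,-23/8]  R=[-45/16,-11/4,-5/2,-2,-1,0]  — -91/32
v_9 [RRRBRRBRB]  L=[-3,-23/8,-91/32]  R=[-45/16,-11/4,-5/2,-2,-1,0]  — -181/64
v_10 [RRRBRRBRBB]  L=[-3,-23/8,-91/32,-181/64]  R=[-45/16,-11/4,-5/2,-2,-1,0]  — -361/128
v_11 [RRRBRRBRBBB]  L=[-3,-23/8,-91/32,-181/64,-361/128]  R=[-45/16,-11/4,-5/2,-2,-1,0]  — -721/256
v_12 [RRRBRRBRBBBB]  L=[-3,-23/8,-91/32,-181/64,-361/128,-721/256]  R=[-45/16,-11/4,-5/2,-2,-1,0]  — -1441/512

-1441/512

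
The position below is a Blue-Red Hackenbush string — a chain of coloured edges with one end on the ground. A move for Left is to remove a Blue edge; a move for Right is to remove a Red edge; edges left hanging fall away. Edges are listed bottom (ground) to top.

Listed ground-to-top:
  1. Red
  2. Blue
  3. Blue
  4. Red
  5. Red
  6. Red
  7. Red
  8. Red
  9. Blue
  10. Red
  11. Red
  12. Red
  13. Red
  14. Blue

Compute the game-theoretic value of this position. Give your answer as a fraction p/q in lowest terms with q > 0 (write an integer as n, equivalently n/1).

-4029/8192

g(R) = { none | 0 } -> -1
g(RB) = { -1 | 0 } -> -1/2
g(RBB) = { -1; -1/2 | 0 } -> -1/4
g(RBBR) = { -1; -1/2 | -1/4; 0 } -> -3/8
g(RBBRR) = { -1; -1/2 | -3/8; -1/4; 0 } -> -7/16
g(RBBRRR) = { -1; -1/2 | -7/16; -3/8; -1/4; 0 } -> -15/32
g(RBBRRRR) = { -1; -1/2 | -15/32; -7/16; -3/8; -1/4; 0 } -> -31/64
g(RBBRRRRR) = { -1; -1/2 | -31/64; -15/32; -7/16; -3/8; -1/4; 0 } -> -63/128
g(RBBRRRRRB) = { -1; -1/2; -63/128 | -31/64; -15/32; -7/16; -3/8; -1/4; 0 } -> -125/256
g(RBBRRRRRBR) = { -1; -1/2; -63/128 | -125/256; -31/64; -15/32; -7/16; -3/8; -1/4; 0 } -> -251/512
g(RBBRRRRRBRR) = { -1; -1/2; -63/128 | -251/512; -125/256; -31/64; -15/32; -7/16; -3/8; -1/4; 0 } -> -503/1024
g(RBBRRRRRBRRR) = { -1; -1/2; -63/128 | -503/1024; -251/512; -125/256; -31/64; -15/32; -7/16; -3/8; -1/4; 0 } -> -1007/2048
g(RBBRRRRRBRRRR) = { -1; -1/2; -63/128 | -1007/2048; -503/1024; -251/512; -125/256; -31/64; -15/32; -7/16; -3/8; -1/4; 0 } -> -2015/4096
g(RBBRRRRRBRRRRB) = { -1; -1/2; -63/128; -2015/4096 | -1007/2048; -503/1024; -251/512; -125/256; -31/64; -15/32; -7/16; -3/8; -1/4; 0 } -> -4029/8192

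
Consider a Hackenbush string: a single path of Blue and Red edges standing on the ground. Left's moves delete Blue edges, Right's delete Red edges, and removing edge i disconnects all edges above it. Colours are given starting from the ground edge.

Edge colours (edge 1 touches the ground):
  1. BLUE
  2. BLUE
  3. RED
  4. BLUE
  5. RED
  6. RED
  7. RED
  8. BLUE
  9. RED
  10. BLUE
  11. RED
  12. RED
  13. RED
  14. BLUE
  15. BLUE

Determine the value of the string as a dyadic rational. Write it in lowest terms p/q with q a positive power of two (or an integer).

12615/8192

B: Left { 0 }, Right { none } -> simplest 1
BB: Left { 0, 1 }, Right { none } -> simplest 2
BBR: Left { 0, 1 }, Right { 2 } -> simplest 3/2
BBRB: Left { 0, 1, 3/2 }, Right { 2 } -> simplest 7/4
BBRBR: Left { 0, 1, 3/2 }, Right { 7/4, 2 } -> simplest 13/8
BBRBRR: Left { 0, 1, 3/2 }, Right { 13/8, 7/4, 2 } -> simplest 25/16
BBRBRRR: Left { 0, 1, 3/2 }, Right { 25/16, 13/8, 7/4, 2 } -> simplest 49/32
BBRBRRRB: Left { 0, 1, 3/2, 49/32 }, Right { 25/16, 13/8, 7/4, 2 } -> simplest 99/64
BBRBRRRBR: Left { 0, 1, 3/2, 49/32 }, Right { 99/64, 25/16, 13/8, 7/4, 2 } -> simplest 197/128
BBRBRRRBRB: Left { 0, 1, 3/2, 49/32, 197/128 }, Right { 99/64, 25/16, 13/8, 7/4, 2 } -> simplest 395/256
BBRBRRRBRBR: Left { 0, 1, 3/2, 49/32, 197/128 }, Right { 395/256, 99/64, 25/16, 13/8, 7/4, 2 } -> simplest 789/512
BBRBRRRBRBRR: Left { 0, 1, 3/2, 49/32, 197/128 }, Right { 789/512, 395/256, 99/64, 25/16, 13/8, 7/4, 2 } -> simplest 1577/1024
BBRBRRRBRBRRR: Left { 0, 1, 3/2, 49/32, 197/128 }, Right { 1577/1024, 789/512, 395/256, 99/64, 25/16, 13/8, 7/4, 2 } -> simplest 3153/2048
BBRBRRRBRBRRRB: Left { 0, 1, 3/2, 49/32, 197/128, 3153/2048 }, Right { 1577/1024, 789/512, 395/256, 99/64, 25/16, 13/8, 7/4, 2 } -> simplest 6307/4096
BBRBRRRBRBRRRBB: Left { 0, 1, 3/2, 49/32, 197/128, 3153/2048, 6307/4096 }, Right { 1577/1024, 789/512, 395/256, 99/64, 25/16, 13/8, 7/4, 2 } -> simplest 12615/8192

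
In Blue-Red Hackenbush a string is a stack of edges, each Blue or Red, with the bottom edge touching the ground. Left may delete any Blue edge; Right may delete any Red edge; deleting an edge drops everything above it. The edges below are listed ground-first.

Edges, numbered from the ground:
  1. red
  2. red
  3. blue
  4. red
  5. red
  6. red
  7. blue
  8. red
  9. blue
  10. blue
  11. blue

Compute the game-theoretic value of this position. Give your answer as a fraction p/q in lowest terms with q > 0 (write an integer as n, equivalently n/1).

step 1: add red to get r; options L={ none } R={ 0 } = -1
step 2: add red to get rr; options L={ none } R={ -1,0 } = -2
step 3: add blue to get rrb; options L={ -2 } R={ -1,0 } = -3/2
step 4: add red to get rrbr; options L={ -2 } R={ -3/2,-1,0 } = -7/4
step 5: add red to get rrbrr; options L={ -2 } R={ -7/4,-3/2,-1,0 } = -15/8
step 6: add red to get rrbrrr; options L={ -2 } R={ -15/8,-7/4,-3/2,-1,0 } = -31/16
step 7: add blue to get rrbrrrb; options L={ -2,-31/16 } R={ -15/8,-7/4,-3/2,-1,0 } = -61/32
step 8: add red to get rrbrrrbr; options L={ -2,-31/16 } R={ -61/32,-15/8,-7/4,-3/2,-1,0 } = -123/64
step 9: add blue to get rrbrrrbrb; options L={ -2,-31/16,-123/64 } R={ -61/32,-15/8,-7/4,-3/2,-1,0 } = -245/128
step 10: add blue to get rrbrrrbrbb; options L={ -2,-31/16,-123/64,-245/128 } R={ -61/32,-15/8,-7/4,-3/2,-1,0 } = -489/256
step 11: add blue to get rrbrrrbrbbb; options L={ -2,-31/16,-123/64,-245/128,-489/256 } R={ -61/32,-15/8,-7/4,-3/2,-1,0 } = -977/512

-977/512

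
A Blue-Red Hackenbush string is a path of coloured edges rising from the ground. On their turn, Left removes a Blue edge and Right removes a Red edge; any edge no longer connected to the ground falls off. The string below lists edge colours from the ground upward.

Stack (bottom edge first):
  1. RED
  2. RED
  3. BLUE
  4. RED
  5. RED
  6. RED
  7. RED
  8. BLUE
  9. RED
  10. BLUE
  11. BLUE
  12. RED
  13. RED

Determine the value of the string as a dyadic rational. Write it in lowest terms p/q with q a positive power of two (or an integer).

-4007/2048

Recurse on prefixes of the 13-edge string RED RED BLUE RED RED RED RED BLUE RED BLUE BLUE RED RED:
step 1: add RED to get R; options L={ none } R={ 0 } -> -1
step 2: add RED to get RR; options L={ none } R={ -1,0 } -> -2
step 3: add BLUE to get RRB; options L={ -2 } R={ -1,0 } -> -3/2
step 4: add RED to get RRBR; options L={ -2 } R={ -3/2,-1,0 } -> -7/4
step 5: add RED to get RRBRR; options L={ -2 } R={ -7/4,-3/2,-1,0 } -> -15/8
step 6: add RED to get RRBRRR; options L={ -2 } R={ -15/8,-7/4,-3/2,-1,0 } -> -31/16
step 7: add RED to get RRBRRRR; options L={ -2 } R={ -31/16,-15/8,-7/4,-3/2,-1,0 } -> -63/32
step 8: add BLUE to get RRBRRRRB; options L={ -2,-63/32 } R={ -31/16,-15/8,-7/4,-3/2,-1,0 } -> -125/64
step 9: add RED to get RRBRRRRBR; options L={ -2,-63/32 } R={ -125/64,-31/16,-15/8,-7/4,-3/2,-1,0 } -> -251/128
step 10: add BLUE to get RRBRRRRBRB; options L={ -2,-63/32,-251/128 } R={ -125/64,-31/16,-15/8,-7/4,-3/2,-1,0 } -> -501/256
step 11: add BLUE to get RRBRRRRBRBB; options L={ -2,-63/32,-251/128,-501/256 } R={ -125/64,-31/16,-15/8,-7/4,-3/2,-1,0 } -> -1001/512
step 12: add RED to get RRBRRRRBRBBR; options L={ -2,-63/32,-251/128,-501/256 } R={ -1001/512,-125/64,-31/16,-15/8,-7/4,-3/2,-1,0 } -> -2003/1024
step 13: add RED to get RRBRRRRBRBBRR; options L={ -2,-63/32,-251/128,-501/256 } R={ -2003/1024,-1001/512,-125/64,-31/16,-15/8,-7/4,-3/2,-1,0 } -> -4007/2048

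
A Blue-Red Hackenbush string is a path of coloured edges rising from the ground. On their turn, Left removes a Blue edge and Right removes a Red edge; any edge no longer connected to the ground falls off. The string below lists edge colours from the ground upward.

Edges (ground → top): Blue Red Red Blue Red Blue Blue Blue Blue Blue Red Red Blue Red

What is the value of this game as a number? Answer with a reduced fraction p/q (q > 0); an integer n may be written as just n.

3045/8192

Prefix values for Blue Red Red Blue Red Blue Blue Blue Blue Blue Red Red Blue Red via {L|R} + simplicity:
step 1: add Blue to get B; options L={ 0 } R={ ∅ } -> 1
step 2: add Red to get BR; options L={ 0 } R={ 1 } -> 1/2
step 3: add Red to get BRR; options L={ 0 } R={ 1/2 1 } -> 1/4
step 4: add Blue to get BRRB; options L={ 0 1/4 } R={ 1/2 1 } -> 3/8
step 5: add Red to get BRRBR; options L={ 0 1/4 } R={ 3/8 1/2 1 } -> 5/16
step 6: add Blue to get BRRBRB; options L={ 0 1/4 5/16 } R={ 3/8 1/2 1 } -> 11/32
step 7: add Blue to get BRRBRBB; options L={ 0 1/4 5/16 11/32 } R={ 3/8 1/2 1 } -> 23/64
step 8: add Blue to get BRRBRBBB; options L={ 0 1/4 5/16 11/32 23/64 } R={ 3/8 1/2 1 } -> 47/128
step 9: add Blue to get BRRBRBBBB; options L={ 0 1/4 5/16 11/32 23/64 47/128 } R={ 3/8 1/2 1 } -> 95/256
step 10: add Blue to get BRRBRBBBBB; options L={ 0 1/4 5/16 11/32 23/64 47/128 95/256 } R={ 3/8 1/2 1 } -> 191/512
step 11: add Red to get BRRBRBBBBBR; options L={ 0 1/4 5/16 11/32 23/64 47/128 95/256 } R={ 191/512 3/8 1/2 1 } -> 381/1024
step 12: add Red to get BRRBRBBBBBRR; options L={ 0 1/4 5/16 11/32 23/64 47/128 95/256 } R={ 381/1024 191/512 3/8 1/2 1 } -> 761/2048
step 13: add Blue to get BRRBRBBBBBRRB; options L={ 0 1/4 5/16 11/32 23/64 47/128 95/256 761/2048 } R={ 381/1024 191/512 3/8 1/2 1 } -> 1523/4096
step 14: add Red to get BRRBRBBBBBRRBR; options L={ 0 1/4 5/16 11/32 23/64 47/128 95/256 761/2048 } R={ 1523/4096 381/1024 191/512 3/8 1/2 1 } -> 3045/8192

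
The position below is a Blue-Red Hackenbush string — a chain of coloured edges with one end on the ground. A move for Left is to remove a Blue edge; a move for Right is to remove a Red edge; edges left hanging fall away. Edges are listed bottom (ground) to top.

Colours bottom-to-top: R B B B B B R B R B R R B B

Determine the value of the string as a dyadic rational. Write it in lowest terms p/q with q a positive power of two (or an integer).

-345/8192

v_1 [R]  L=[(no moves)]  R=[0]  → -1
v_2 [RB]  L=[-1]  R=[0]  → -1/2
v_3 [RBB]  L=[-1 -1/2]  R=[0]  → -1/4
v_4 [RBBB]  L=[-1 -1/2 -1/4]  R=[0]  → -1/8
v_5 [RBBBB]  L=[-1 -1/2 -1/4 -1/8]  R=[0]  → -1/16
v_6 [RBBBBB]  L=[-1 -1/2 -1/4 -1/8 -1/16]  R=[0]  → -1/32
v_7 [RBBBBBR]  L=[-1 -1/2 -1/4 -1/8 -1/16]  R=[-1/32 0]  → -3/64
v_8 [RBBBBBRB]  L=[-1 -1/2 -1/4 -1/8 -1/16 -3/64]  R=[-1/32 0]  → -5/128
v_9 [RBBBBBRBR]  L=[-1 -1/2 -1/4 -1/8 -1/16 -3/64]  R=[-5/128 -1/32 0]  → -11/256
v_10 [RBBBBBRBRB]  L=[-1 -1/2 -1/4 -1/8 -1/16 -3/64 -11/256]  R=[-5/128 -1/32 0]  → -21/512
v_11 [RBBBBBRBRBR]  L=[-1 -1/2 -1/4 -1/8 -1/16 -3/64 -11/256]  R=[-21/512 -5/128 -1/32 0]  → -43/1024
v_12 [RBBBBBRBRBRR]  L=[-1 -1/2 -1/4 -1/8 -1/16 -3/64 -11/256]  R=[-43/1024 -21/512 -5/128 -1/32 0]  → -87/2048
v_13 [RBBBBBRBRBRRB]  L=[-1 -1/2 -1/4 -1/8 -1/16 -3/64 -11/256 -87/2048]  R=[-43/1024 -21/512 -5/128 -1/32 0]  → -173/4096
v_14 [RBBBBBRBRBRRBB]  L=[-1 -1/2 -1/4 -1/8 -1/16 -3/64 -11/256 -87/2048 -173/4096]  R=[-43/1024 -21/512 -5/128 -1/32 0]  → -345/8192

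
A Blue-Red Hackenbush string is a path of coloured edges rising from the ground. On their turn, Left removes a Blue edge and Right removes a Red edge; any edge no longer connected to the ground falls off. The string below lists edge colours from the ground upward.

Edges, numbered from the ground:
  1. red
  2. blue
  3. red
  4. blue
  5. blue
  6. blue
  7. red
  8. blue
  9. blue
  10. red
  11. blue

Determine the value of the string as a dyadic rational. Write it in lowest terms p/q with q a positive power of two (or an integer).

Recurse on prefixes of the 11-edge string red blue red blue blue blue red blue blue red blue:
r: Left {  }, Right { 0 } -> simplest -1
rb: Left { -1 }, Right { 0 } -> simplest -1/2
rbr: Left { -1 }, Right { -1/2 0 } -> simplest -3/4
rbrb: Left { -1 -3/4 }, Right { -1/2 0 } -> simplest -5/8
rbrbb: Left { -1 -3/4 -5/8 }, Right { -1/2 0 } -> simplest -9/16
rbrbbb: Left { -1 -3/4 -5/8 -9/16 }, Right { -1/2 0 } -> simplest -17/32
rbrbbbr: Left { -1 -3/4 -5/8 -9/16 }, Right { -17/32 -1/2 0 } -> simplest -35/64
rbrbbbrb: Left { -1 -3/4 -5/8 -9/16 -35/64 }, Right { -17/32 -1/2 0 } -> simplest -69/128
rbrbbbrbb: Left { -1 -3/4 -5/8 -9/16 -35/64 -69/128 }, Right { -17/32 -1/2 0 } -> simplest -137/256
rbrbbbrbbr: Left { -1 -3/4 -5/8 -9/16 -35/64 -69/128 }, Right { -137/256 -17/32 -1/2 0 } -> simplest -275/512
rbrbbbrbbrb: Left { -1 -3/4 -5/8 -9/16 -35/64 -69/128 -275/512 }, Right { -137/256 -17/32 -1/2 0 } -> simplest -549/1024

-549/1024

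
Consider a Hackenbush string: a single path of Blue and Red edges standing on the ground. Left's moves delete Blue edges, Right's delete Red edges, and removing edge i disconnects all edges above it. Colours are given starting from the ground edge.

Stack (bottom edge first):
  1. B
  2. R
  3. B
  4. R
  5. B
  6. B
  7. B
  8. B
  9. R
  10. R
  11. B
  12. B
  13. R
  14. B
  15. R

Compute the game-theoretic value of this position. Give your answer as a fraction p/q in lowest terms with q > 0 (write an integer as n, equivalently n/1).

Build val(s[:k]) for k = 1..15, string s = B R B R B B B B R R B B R B R.
val(B) = { 0 | — } -> 1
val(BR) = { 0 | 1 } -> 1/2
val(BRB) = { 0 1/2 | 1 } -> 3/4
val(BRBR) = { 0 1/2 | 3/4 1 } -> 5/8
val(BRBRB) = { 0 1/2 5/8 | 3/4 1 } -> 11/16
val(BRBRBB) = { 0 1/2 5/8 11/16 | 3/4 1 } -> 23/32
val(BRBRBBB) = { 0 1/2 5/8 11/16 23/32 | 3/4 1 } -> 47/64
val(BRBRBBBB) = { 0 1/2 5/8 11/16 23/32 47/64 | 3/4 1 } -> 95/128
val(BRBRBBBBR) = { 0 1/2 5/8 11/16 23/32 47/64 | 95/128 3/4 1 } -> 189/256
val(BRBRBBBBRR) = { 0 1/2 5/8 11/16 23/32 47/64 | 189/256 95/128 3/4 1 } -> 377/512
val(BRBRBBBBRRB) = { 0 1/2 5/8 11/16 23/32 47/64 377/512 | 189/256 95/128 3/4 1 } -> 755/1024
val(BRBRBBBBRRBB) = { 0 1/2 5/8 11/16 23/32 47/64 377/512 755/1024 | 189/256 95/128 3/4 1 } -> 1511/2048
val(BRBRBBBBRRBBR) = { 0 1/2 5/8 11/16 23/32 47/64 377/512 755/1024 | 1511/2048 189/256 95/128 3/4 1 } -> 3021/4096
val(BRBRBBBBRRBBRB) = { 0 1/2 5/8 11/16 23/32 47/64 377/512 755/1024 3021/4096 | 1511/2048 189/256 95/128 3/4 1 } -> 6043/8192
val(BRBRBBBBRRBBRBR) = { 0 1/2 5/8 11/16 23/32 47/64 377/512 755/1024 3021/4096 | 6043/8192 1511/2048 189/256 95/128 3/4 1 } -> 12085/16384

12085/16384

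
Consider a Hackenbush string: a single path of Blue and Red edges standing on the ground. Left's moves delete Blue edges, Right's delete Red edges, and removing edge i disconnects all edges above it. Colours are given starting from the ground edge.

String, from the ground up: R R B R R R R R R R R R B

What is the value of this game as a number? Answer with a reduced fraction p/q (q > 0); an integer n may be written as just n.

Prefix values for R R B R R R R R R R R R B via {L|R} + simplicity:
step 1: add R to get R; options L={  } R={ 0 } — -1
step 2: add R to get RR; options L={  } R={ -1; 0 } — -2
step 3: add B to get RRB; options L={ -2 } R={ -1; 0 } — -3/2
step 4: add R to get RRBR; options L={ -2 } R={ -3/2; -1; 0 } — -7/4
step 5: add R to get RRBRR; options L={ -2 } R={ -7/4; -3/2; -1; 0 } — -15/8
step 6: add R to get RRBRRR; options L={ -2 } R={ -15/8; -7/4; -3/2; -1; 0 } — -31/16
step 7: add R to get RRBRRRR; options L={ -2 } R={ -31/16; -15/8; -7/4; -3/2; -1; 0 } — -63/32
step 8: add R to get RRBRRRRR; options L={ -2 } R={ -63/32; -31/16; -15/8; -7/4; -3/2; -1; 0 } — -127/64
step 9: add R to get RRBRRRRRR; options L={ -2 } R={ -127/64; -63/32; -31/16; -15/8; -7/4; -3/2; -1; 0 } — -255/128
step 10: add R to get RRBRRRRRRR; options L={ -2 } R={ -255/128; -127/64; -63/32; -31/16; -15/8; -7/4; -3/2; -1; 0 } — -511/256
step 11: add R to get RRBRRRRRRRR; options L={ -2 } R={ -511/256; -255/128; -127/64; -63/32; -31/16; -15/8; -7/4; -3/2; -1; 0 } — -1023/512
step 12: add R to get RRBRRRRRRRRR; options L={ -2 } R={ -1023/512; -511/256; -255/128; -127/64; -63/32; -31/16; -15/8; -7/4; -3/2; -1; 0 } — -2047/1024
step 13: add B to get RRBRRRRRRRRRB; options L={ -2; -2047/1024 } R={ -1023/512; -511/256; -255/128; -127/64; -63/32; -31/16; -15/8; -7/4; -3/2; -1; 0 } — -4093/2048

-4093/2048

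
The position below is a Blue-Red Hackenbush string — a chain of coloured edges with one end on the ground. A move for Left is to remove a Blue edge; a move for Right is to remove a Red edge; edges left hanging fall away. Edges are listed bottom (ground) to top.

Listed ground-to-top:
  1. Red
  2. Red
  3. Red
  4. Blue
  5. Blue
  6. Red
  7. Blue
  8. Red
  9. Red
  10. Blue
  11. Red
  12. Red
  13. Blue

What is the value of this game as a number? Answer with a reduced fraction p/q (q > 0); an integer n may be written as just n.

-2413/1024

Build value(s[:k]) for k = 1..13, string s = Red Red Red Blue Blue Red Blue Red Red Blue Red Red Blue.
step 1: add Red to get R; options L={ (no moves) } R={ 0 } so -1
step 2: add Red to get RR; options L={ (no moves) } R={ -1, 0 } so -2
step 3: add Red to get RRR; options L={ (no moves) } R={ -2, -1, 0 } so -3
step 4: add Blue to get RRRB; options L={ -3 } R={ -2, -1, 0 } so -5/2
step 5: add Blue to get RRRBB; options L={ -3, -5/2 } R={ -2, -1, 0 } so -9/4
step 6: add Red to get RRRBBR; options L={ -3, -5/2 } R={ -9/4, -2, -1, 0 } so -19/8
step 7: add Blue to get RRRBBRB; options L={ -3, -5/2, -19/8 } R={ -9/4, -2, -1, 0 } so -37/16
step 8: add Red to get RRRBBRBR; options L={ -3, -5/2, -19/8 } R={ -37/16, -9/4, -2, -1, 0 } so -75/32
step 9: add Red to get RRRBBRBRR; options L={ -3, -5/2, -19/8 } R={ -75/32, -37/16, -9/4, -2, -1, 0 } so -151/64
step 10: add Blue to get RRRBBRBRRB; options L={ -3, -5/2, -19/8, -151/64 } R={ -75/32, -37/16, -9/4, -2, -1, 0 } so -301/128
step 11: add Red to get RRRBBRBRRBR; options L={ -3, -5/2, -19/8, -151/64 } R={ -301/128, -75/32, -37/16, -9/4, -2, -1, 0 } so -603/256
step 12: add Red to get RRRBBRBRRBRR; options L={ -3, -5/2, -19/8, -151/64 } R={ -603/256, -301/128, -75/32, -37/16, -9/4, -2, -1, 0 } so -1207/512
step 13: add Blue to get RRRBBRBRRBRRB; options L={ -3, -5/2, -19/8, -151/64, -1207/512 } R={ -603/256, -301/128, -75/32, -37/16, -9/4, -2, -1, 0 } so -2413/1024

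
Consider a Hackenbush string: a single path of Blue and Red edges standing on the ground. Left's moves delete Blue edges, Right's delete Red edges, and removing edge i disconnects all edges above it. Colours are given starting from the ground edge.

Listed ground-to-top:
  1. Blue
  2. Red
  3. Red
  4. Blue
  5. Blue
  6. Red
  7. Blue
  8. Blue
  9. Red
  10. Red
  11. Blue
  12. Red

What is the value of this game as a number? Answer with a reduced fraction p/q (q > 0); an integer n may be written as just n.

869/2048

Prefix values for Blue Red Red Blue Blue Red Blue Blue Red Red Blue Red via {L|R} + simplicity:
step 1: add Blue to get B; options L={ 0 } R={ — } gives 1
step 2: add Red to get BR; options L={ 0 } R={ 1 } gives 1/2
step 3: add Red to get BRR; options L={ 0 } R={ 1/2, 1 } gives 1/4
step 4: add Blue to get BRRB; options L={ 0, 1/4 } R={ 1/2, 1 } gives 3/8
step 5: add Blue to get BRRBB; options L={ 0, 1/4, 3/8 } R={ 1/2, 1 } gives 7/16
step 6: add Red to get BRRBBR; options L={ 0, 1/4, 3/8 } R={ 7/16, 1/2, 1 } gives 13/32
step 7: add Blue to get BRRBBRB; options L={ 0, 1/4, 3/8, 13/32 } R={ 7/16, 1/2, 1 } gives 27/64
step 8: add Blue to get BRRBBRBB; options L={ 0, 1/4, 3/8, 13/32, 27/64 } R={ 7/16, 1/2, 1 } gives 55/128
step 9: add Red to get BRRBBRBBR; options L={ 0, 1/4, 3/8, 13/32, 27/64 } R={ 55/128, 7/16, 1/2, 1 } gives 109/256
step 10: add Red to get BRRBBRBBRR; options L={ 0, 1/4, 3/8, 13/32, 27/64 } R={ 109/256, 55/128, 7/16, 1/2, 1 } gives 217/512
step 11: add Blue to get BRRBBRBBRRB; options L={ 0, 1/4, 3/8, 13/32, 27/64, 217/512 } R={ 109/256, 55/128, 7/16, 1/2, 1 } gives 435/1024
step 12: add Red to get BRRBBRBBRRBR; options L={ 0, 1/4, 3/8, 13/32, 27/64, 217/512 } R={ 435/1024, 109/256, 55/128, 7/16, 1/2, 1 } gives 869/2048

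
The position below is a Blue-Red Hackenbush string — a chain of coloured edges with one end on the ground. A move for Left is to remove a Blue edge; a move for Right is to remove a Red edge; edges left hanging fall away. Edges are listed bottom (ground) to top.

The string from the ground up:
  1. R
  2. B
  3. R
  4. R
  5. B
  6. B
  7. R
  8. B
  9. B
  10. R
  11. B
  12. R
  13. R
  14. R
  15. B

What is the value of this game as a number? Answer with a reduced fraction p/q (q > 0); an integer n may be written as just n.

-12893/16384

Build G(s[:k]) for k = 1..15, string s = R B R R B B R B B R B R R R B.
step 1: add R to get R; options L={ none } R={ 0 } → -1
step 2: add B to get RB; options L={ -1 } R={ 0 } → -1/2
step 3: add R to get RBR; options L={ -1 } R={ -1/2,0 } → -3/4
step 4: add R to get RBRR; options L={ -1 } R={ -3/4,-1/2,0 } → -7/8
step 5: add B to get RBRRB; options L={ -1,-7/8 } R={ -3/4,-1/2,0 } → -13/16
step 6: add B to get RBRRBB; options L={ -1,-7/8,-13/16 } R={ -3/4,-1/2,0 } → -25/32
step 7: add R to get RBRRBBR; options L={ -1,-7/8,-13/16 } R={ -25/32,-3/4,-1/2,0 } → -51/64
step 8: add B to get RBRRBBRB; options L={ -1,-7/8,-13/16,-51/64 } R={ -25/32,-3/4,-1/2,0 } → -101/128
step 9: add B to get RBRRBBRBB; options L={ -1,-7/8,-13/16,-51/64,-101/128 } R={ -25/32,-3/4,-1/2,0 } → -201/256
step 10: add R to get RBRRBBRBBR; options L={ -1,-7/8,-13/16,-51/64,-101/128 } R={ -201/256,-25/32,-3/4,-1/2,0 } → -403/512
step 11: add B to get RBRRBBRBBRB; options L={ -1,-7/8,-13/16,-51/64,-101/128,-403/512 } R={ -201/256,-25/32,-3/4,-1/2,0 } → -805/1024
step 12: add R to get RBRRBBRBBRBR; options L={ -1,-7/8,-13/16,-51/64,-101/128,-403/512 } R={ -805/1024,-201/256,-25/32,-3/4,-1/2,0 } → -1611/2048
step 13: add R to get RBRRBBRBBRBRR; options L={ -1,-7/8,-13/16,-51/64,-101/128,-403/512 } R={ -1611/2048,-805/1024,-201/256,-25/32,-3/4,-1/2,0 } → -3223/4096
step 14: add R to get RBRRBBRBBRBRRR; options L={ -1,-7/8,-13/16,-51/64,-101/128,-403/512 } R={ -3223/4096,-1611/2048,-805/1024,-201/256,-25/32,-3/4,-1/2,0 } → -6447/8192
step 15: add B to get RBRRBBRBBRBRRRB; options L={ -1,-7/8,-13/16,-51/64,-101/128,-403/512,-6447/8192 } R={ -3223/4096,-1611/2048,-805/1024,-201/256,-25/32,-3/4,-1/2,0 } → -12893/16384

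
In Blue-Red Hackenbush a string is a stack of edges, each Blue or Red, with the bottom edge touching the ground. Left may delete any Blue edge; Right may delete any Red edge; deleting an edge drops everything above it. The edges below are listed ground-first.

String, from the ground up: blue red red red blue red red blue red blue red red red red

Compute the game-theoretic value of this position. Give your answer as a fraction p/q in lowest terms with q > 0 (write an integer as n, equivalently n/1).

Prefix values for blue red red red blue red red blue red blue red red red red via {L|R} + simplicity:
v_1 [b]  L=[0]  R=[(no moves)]  ⇒ 1
v_2 [br]  L=[0]  R=[1]  ⇒ 1/2
v_3 [brr]  L=[0]  R=[1/2 1]  ⇒ 1/4
v_4 [brrr]  L=[0]  R=[1/4 1/2 1]  ⇒ 1/8
v_5 [brrrb]  L=[0 1/8]  R=[1/4 1/2 1]  ⇒ 3/16
v_6 [brrrbr]  L=[0 1/8]  R=[3/16 1/4 1/2 1]  ⇒ 5/32
v_7 [brrrbrr]  L=[0 1/8]  R=[5/32 3/16 1/4 1/2 1]  ⇒ 9/64
v_8 [brrrbrrb]  L=[0 1/8 9/64]  R=[5/32 3/16 1/4 1/2 1]  ⇒ 19/128
v_9 [brrrbrrbr]  L=[0 1/8 9/64]  R=[19/128 5/32 3/16 1/4 1/2 1]  ⇒ 37/256
v_10 [brrrbrrbrb]  L=[0 1/8 9/64 37/256]  R=[19/128 5/32 3/16 1/4 1/2 1]  ⇒ 75/512
v_11 [brrrbrrbrbr]  L=[0 1/8 9/64 37/256]  R=[75/512 19/128 5/32 3/16 1/4 1/2 1]  ⇒ 149/1024
v_12 [brrrbrrbrbrr]  L=[0 1/8 9/64 37/256]  R=[149/1024 75/512 19/128 5/32 3/16 1/4 1/2 1]  ⇒ 297/2048
v_13 [brrrbrrbrbrrr]  L=[0 1/8 9/64 37/256]  R=[297/2048 149/1024 75/512 19/128 5/32 3/16 1/4 1/2 1]  ⇒ 593/4096
v_14 [brrrbrrbrbrrrr]  L=[0 1/8 9/64 37/256]  R=[593/4096 297/2048 149/1024 75/512 19/128 5/32 3/16 1/4 1/2 1]  ⇒ 1185/8192

1185/8192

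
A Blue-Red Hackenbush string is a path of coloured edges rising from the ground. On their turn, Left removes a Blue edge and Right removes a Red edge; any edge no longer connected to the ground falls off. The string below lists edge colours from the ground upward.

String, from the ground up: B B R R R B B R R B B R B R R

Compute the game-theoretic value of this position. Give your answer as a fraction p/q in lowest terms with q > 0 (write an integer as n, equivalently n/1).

val(B) = { 0 | none } gives 1
val(BB) = { 0,1 | none } gives 2
val(BBR) = { 0,1 | 2 } gives 3/2
val(BBRR) = { 0,1 | 3/2,2 } gives 5/4
val(BBRRR) = { 0,1 | 5/4,3/2,2 } gives 9/8
val(BBRRRB) = { 0,1,9/8 | 5/4,3/2,2 } gives 19/16
val(BBRRRBB) = { 0,1,9/8,19/16 | 5/4,3/2,2 } gives 39/32
val(BBRRRBBR) = { 0,1,9/8,19/16 | 39/32,5/4,3/2,2 } gives 77/64
val(BBRRRBBRR) = { 0,1,9/8,19/16 | 77/64,39/32,5/4,3/2,2 } gives 153/128
val(BBRRRBBRRB) = { 0,1,9/8,19/16,153/128 | 77/64,39/32,5/4,3/2,2 } gives 307/256
val(BBRRRBBRRBB) = { 0,1,9/8,19/16,153/128,307/256 | 77/64,39/32,5/4,3/2,2 } gives 615/512
val(BBRRRBBRRBBR) = { 0,1,9/8,19/16,153/128,307/256 | 615/512,77/64,39/32,5/4,3/2,2 } gives 1229/1024
val(BBRRRBBRRBBRB) = { 0,1,9/8,19/16,153/128,307/256,1229/1024 | 615/512,77/64,39/32,5/4,3/2,2 } gives 2459/2048
val(BBRRRBBRRBBRBR) = { 0,1,9/8,19/16,153/128,307/256,1229/1024 | 2459/2048,615/512,77/64,39/32,5/4,3/2,2 } gives 4917/4096
val(BBRRRBBRRBBRBRR) = { 0,1,9/8,19/16,153/128,307/256,1229/1024 | 4917/4096,2459/2048,615/512,77/64,39/32,5/4,3/2,2 } gives 9833/8192

9833/8192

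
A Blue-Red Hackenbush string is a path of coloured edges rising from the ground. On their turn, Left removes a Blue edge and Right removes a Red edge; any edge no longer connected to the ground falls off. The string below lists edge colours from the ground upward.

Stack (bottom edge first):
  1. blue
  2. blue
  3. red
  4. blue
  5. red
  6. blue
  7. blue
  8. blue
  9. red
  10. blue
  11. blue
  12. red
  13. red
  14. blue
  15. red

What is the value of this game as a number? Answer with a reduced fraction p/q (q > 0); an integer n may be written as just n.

14181/8192

Prefix values for blue blue red blue red blue blue blue red blue blue red red blue red via {L|R} + simplicity:
1 of 15 · b · max L 0 · min R +∞ so 1
2 of 15 · bb · max L 1 · min R +∞ so 2
3 of 15 · bbr · max L 1 · min R 2 so 3/2
4 of 15 · bbrb · max L 3/2 · min R 2 so 7/4
5 of 15 · bbrbr · max L 3/2 · min R 7/4 so 13/8
6 of 15 · bbrbrb · max L 13/8 · min R 7/4 so 27/16
7 of 15 · bbrbrbb · max L 27/16 · min R 7/4 so 55/32
8 of 15 · bbrbrbbb · max L 55/32 · min R 7/4 so 111/64
9 of 15 · bbrbrbbbr · max L 55/32 · min R 111/64 so 221/128
10 of 15 · bbrbrbbbrb · max L 221/128 · min R 111/64 so 443/256
11 of 15 · bbrbrbbbrbb · max L 443/256 · min R 111/64 so 887/512
12 of 15 · bbrbrbbbrbbr · max L 443/256 · min R 887/512 so 1773/1024
13 of 15 · bbrbrbbbrbbrr · max L 443/256 · min R 1773/1024 so 3545/2048
14 of 15 · bbrbrbbbrbbrrb · max L 3545/2048 · min R 1773/1024 so 7091/4096
15 of 15 · bbrbrbbbrbbrrbr · max L 3545/2048 · min R 7091/4096 so 14181/8192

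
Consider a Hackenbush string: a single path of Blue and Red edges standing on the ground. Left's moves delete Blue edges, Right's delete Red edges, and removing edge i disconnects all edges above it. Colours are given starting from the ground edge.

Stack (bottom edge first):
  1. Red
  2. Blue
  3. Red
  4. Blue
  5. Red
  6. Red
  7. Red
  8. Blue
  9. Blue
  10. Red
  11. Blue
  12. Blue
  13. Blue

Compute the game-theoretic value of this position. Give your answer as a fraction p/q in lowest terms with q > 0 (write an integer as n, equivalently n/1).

-2961/4096

edge 1 of 13 (Red): { ∅ | 0 } -> -1
edge 2 of 13 (Blue): { -1 | 0 } -> -1/2
edge 3 of 13 (Red): { -1 | -1/2,0 } -> -3/4
edge 4 of 13 (Blue): { -1,-3/4 | -1/2,0 } -> -5/8
edge 5 of 13 (Red): { -1,-3/4 | -5/8,-1/2,0 } -> -11/16
edge 6 of 13 (Red): { -1,-3/4 | -11/16,-5/8,-1/2,0 } -> -23/32
edge 7 of 13 (Red): { -1,-3/4 | -23/32,-11/16,-5/8,-1/2,0 } -> -47/64
edge 8 of 13 (Blue): { -1,-3/4,-47/64 | -23/32,-11/16,-5/8,-1/2,0 } -> -93/128
edge 9 of 13 (Blue): { -1,-3/4,-47/64,-93/128 | -23/32,-11/16,-5/8,-1/2,0 } -> -185/256
edge 10 of 13 (Red): { -1,-3/4,-47/64,-93/128 | -185/256,-23/32,-11/16,-5/8,-1/2,0 } -> -371/512
edge 11 of 13 (Blue): { -1,-3/4,-47/64,-93/128,-371/512 | -185/256,-23/32,-11/16,-5/8,-1/2,0 } -> -741/1024
edge 12 of 13 (Blue): { -1,-3/4,-47/64,-93/128,-371/512,-741/1024 | -185/256,-23/32,-11/16,-5/8,-1/2,0 } -> -1481/2048
edge 13 of 13 (Blue): { -1,-3/4,-47/64,-93/128,-371/512,-741/1024,-1481/2048 | -185/256,-23/32,-11/16,-5/8,-1/2,0 } -> -2961/4096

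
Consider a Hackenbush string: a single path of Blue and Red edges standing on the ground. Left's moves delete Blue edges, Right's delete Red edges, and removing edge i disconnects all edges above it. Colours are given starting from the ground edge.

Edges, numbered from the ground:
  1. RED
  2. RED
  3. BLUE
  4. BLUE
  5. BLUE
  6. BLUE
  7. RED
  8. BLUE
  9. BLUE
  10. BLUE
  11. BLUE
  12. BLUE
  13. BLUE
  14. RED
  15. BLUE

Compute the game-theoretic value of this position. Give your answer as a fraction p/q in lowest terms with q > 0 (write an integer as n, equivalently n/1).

-8709/8192

Prefix values for RED RED BLUE BLUE BLUE BLUE RED BLUE BLUE BLUE BLUE BLUE BLUE RED BLUE via {L|R} + simplicity:
R: Left { · }, Right { 0 } — simplest -1
RR: Left { · }, Right { -1; 0 } — simplest -2
RRB: Left { -2 }, Right { -1; 0 } — simplest -3/2
RRBB: Left { -2; -3/2 }, Right { -1; 0 } — simplest -5/4
RRBBB: Left { -2; -3/2; -5/4 }, Right { -1; 0 } — simplest -9/8
RRBBBB: Left { -2; -3/2; -5/4; -9/8 }, Right { -1; 0 } — simplest -17/16
RRBBBBR: Left { -2; -3/2; -5/4; -9/8 }, Right { -17/16; -1; 0 } — simplest -35/32
RRBBBBRB: Left { -2; -3/2; -5/4; -9/8; -35/32 }, Right { -17/16; -1; 0 } — simplest -69/64
RRBBBBRBB: Left { -2; -3/2; -5/4; -9/8; -35/32; -69/64 }, Right { -17/16; -1; 0 } — simplest -137/128
RRBBBBRBBB: Left { -2; -3/2; -5/4; -9/8; -35/32; -69/64; -137/128 }, Right { -17/16; -1; 0 } — simplest -273/256
RRBBBBRBBBB: Left { -2; -3/2; -5/4; -9/8; -35/32; -69/64; -137/128; -273/256 }, Right { -17/16; -1; 0 } — simplest -545/512
RRBBBBRBBBBB: Left { -2; -3/2; -5/4; -9/8; -35/32; -69/64; -137/128; -273/256; -545/512 }, Right { -17/16; -1; 0 } — simplest -1089/1024
RRBBBBRBBBBBB: Left { -2; -3/2; -5/4; -9/8; -35/32; -69/64; -137/128; -273/256; -545/512; -1089/1024 }, Right { -17/16; -1; 0 } — simplest -2177/2048
RRBBBBRBBBBBBR: Left { -2; -3/2; -5/4; -9/8; -35/32; -69/64; -137/128; -273/256; -545/512; -1089/1024 }, Right { -2177/2048; -17/16; -1; 0 } — simplest -4355/4096
RRBBBBRBBBBBBRB: Left { -2; -3/2; -5/4; -9/8; -35/32; -69/64; -137/128; -273/256; -545/512; -1089/1024; -4355/4096 }, Right { -2177/2048; -17/16; -1; 0 } — simplest -8709/8192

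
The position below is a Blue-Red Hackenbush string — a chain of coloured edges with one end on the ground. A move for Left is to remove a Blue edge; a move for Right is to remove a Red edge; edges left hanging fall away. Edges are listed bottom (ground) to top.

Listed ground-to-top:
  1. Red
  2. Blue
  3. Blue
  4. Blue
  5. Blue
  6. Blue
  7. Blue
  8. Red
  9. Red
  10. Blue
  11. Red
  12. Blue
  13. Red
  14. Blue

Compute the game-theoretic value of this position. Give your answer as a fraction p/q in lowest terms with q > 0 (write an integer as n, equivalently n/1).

-213/8192

Recurse on prefixes of the 14-edge string Red Blue Blue Blue Blue Blue Blue Red Red Blue Red Blue Red Blue:
R: Left { none }, Right { 0 } gives simplest -1
RB: Left { -1 }, Right { 0 } gives simplest -1/2
RBB: Left { -1 -1/2 }, Right { 0 } gives simplest -1/4
RBBB: Left { -1 -1/2 -1/4 }, Right { 0 } gives simplest -1/8
RBBBB: Left { -1 -1/2 -1/4 -1/8 }, Right { 0 } gives simplest -1/16
RBBBBB: Left { -1 -1/2 -1/4 -1/8 -1/16 }, Right { 0 } gives simplest -1/32
RBBBBBB: Left { -1 -1/2 -1/4 -1/8 -1/16 -1/32 }, Right { 0 } gives simplest -1/64
RBBBBBBR: Left { -1 -1/2 -1/4 -1/8 -1/16 -1/32 }, Right { -1/64 0 } gives simplest -3/128
RBBBBBBRR: Left { -1 -1/2 -1/4 -1/8 -1/16 -1/32 }, Right { -3/128 -1/64 0 } gives simplest -7/256
RBBBBBBRRB: Left { -1 -1/2 -1/4 -1/8 -1/16 -1/32 -7/256 }, Right { -3/128 -1/64 0 } gives simplest -13/512
RBBBBBBRRBR: Left { -1 -1/2 -1/4 -1/8 -1/16 -1/32 -7/256 }, Right { -13/512 -3/128 -1/64 0 } gives simplest -27/1024
RBBBBBBRRBRB: Left { -1 -1/2 -1/4 -1/8 -1/16 -1/32 -7/256 -27/1024 }, Right { -13/512 -3/128 -1/64 0 } gives simplest -53/2048
RBBBBBBRRBRBR: Left { -1 -1/2 -1/4 -1/8 -1/16 -1/32 -7/256 -27/1024 }, Right { -53/2048 -13/512 -3/128 -1/64 0 } gives simplest -107/4096
RBBBBBBRRBRBRB: Left { -1 -1/2 -1/4 -1/8 -1/16 -1/32 -7/256 -27/1024 -107/4096 }, Right { -53/2048 -13/512 -3/128 -1/64 0 } gives simplest -213/8192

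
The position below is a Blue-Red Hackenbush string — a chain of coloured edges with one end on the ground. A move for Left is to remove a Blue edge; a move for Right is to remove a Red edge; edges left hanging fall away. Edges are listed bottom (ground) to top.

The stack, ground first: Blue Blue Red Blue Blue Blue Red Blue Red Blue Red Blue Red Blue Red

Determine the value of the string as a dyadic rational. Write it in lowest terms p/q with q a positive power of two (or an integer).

edge 1 of 15 (Blue): { 0 | · } → 1
edge 2 of 15 (Blue): { 0, 1 | · } → 2
edge 3 of 15 (Red): { 0, 1 | 2 } → 3/2
edge 4 of 15 (Blue): { 0, 1, 3/2 | 2 } → 7/4
edge 5 of 15 (Blue): { 0, 1, 3/2, 7/4 | 2 } → 15/8
edge 6 of 15 (Blue): { 0, 1, 3/2, 7/4, 15/8 | 2 } → 31/16
edge 7 of 15 (Red): { 0, 1, 3/2, 7/4, 15/8 | 31/16, 2 } → 61/32
edge 8 of 15 (Blue): { 0, 1, 3/2, 7/4, 15/8, 61/32 | 31/16, 2 } → 123/64
edge 9 of 15 (Red): { 0, 1, 3/2, 7/4, 15/8, 61/32 | 123/64, 31/16, 2 } → 245/128
edge 10 of 15 (Blue): { 0, 1, 3/2, 7/4, 15/8, 61/32, 245/128 | 123/64, 31/16, 2 } → 491/256
edge 11 of 15 (Red): { 0, 1, 3/2, 7/4, 15/8, 61/32, 245/128 | 491/256, 123/64, 31/16, 2 } → 981/512
edge 12 of 15 (Blue): { 0, 1, 3/2, 7/4, 15/8, 61/32, 245/128, 981/512 | 491/256, 123/64, 31/16, 2 } → 1963/1024
edge 13 of 15 (Red): { 0, 1, 3/2, 7/4, 15/8, 61/32, 245/128, 981/512 | 1963/1024, 491/256, 123/64, 31/16, 2 } → 3925/2048
edge 14 of 15 (Blue): { 0, 1, 3/2, 7/4, 15/8, 61/32, 245/128, 981/512, 3925/2048 | 1963/1024, 491/256, 123/64, 31/16, 2 } → 7851/4096
edge 15 of 15 (Red): { 0, 1, 3/2, 7/4, 15/8, 61/32, 245/128, 981/512, 3925/2048 | 7851/4096, 1963/1024, 491/256, 123/64, 31/16, 2 } → 15701/8192

15701/8192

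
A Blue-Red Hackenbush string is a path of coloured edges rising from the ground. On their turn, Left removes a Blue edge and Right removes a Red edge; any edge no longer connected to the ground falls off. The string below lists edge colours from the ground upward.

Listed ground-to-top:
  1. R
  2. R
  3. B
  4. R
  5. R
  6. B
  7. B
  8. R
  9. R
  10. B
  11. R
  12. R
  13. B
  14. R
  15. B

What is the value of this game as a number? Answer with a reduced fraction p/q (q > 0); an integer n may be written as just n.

-14773/8192

Prefix values for R R B R R B B R R B R R B R B via {L|R} + simplicity:
R: Left { ∅ }, Right { 0 } => simplest -1
RR: Left { ∅ }, Right { -1 0 } => simplest -2
RRB: Left { -2 }, Right { -1 0 } => simplest -3/2
RRBR: Left { -2 }, Right { -3/2 -1 0 } => simplest -7/4
RRBRR: Left { -2 }, Right { -7/4 -3/2 -1 0 } => simplest -15/8
RRBRRB: Left { -2 -15/8 }, Right { -7/4 -3/2 -1 0 } => simplest -29/16
RRBRRBB: Left { -2 -15/8 -29/16 }, Right { -7/4 -3/2 -1 0 } => simplest -57/32
RRBRRBBR: Left { -2 -15/8 -29/16 }, Right { -57/32 -7/4 -3/2 -1 0 } => simplest -115/64
RRBRRBBRR: Left { -2 -15/8 -29/16 }, Right { -115/64 -57/32 -7/4 -3/2 -1 0 } => simplest -231/128
RRBRRBBRRB: Left { -2 -15/8 -29/16 -231/128 }, Right { -115/64 -57/32 -7/4 -3/2 -1 0 } => simplest -461/256
RRBRRBBRRBR: Left { -2 -15/8 -29/16 -231/128 }, Right { -461/256 -115/64 -57/32 -7/4 -3/2 -1 0 } => simplest -923/512
RRBRRBBRRBRR: Left { -2 -15/8 -29/16 -231/128 }, Right { -923/512 -461/256 -115/64 -57/32 -7/4 -3/2 -1 0 } => simplest -1847/1024
RRBRRBBRRBRRB: Left { -2 -15/8 -29/16 -231/128 -1847/1024 }, Right { -923/512 -461/256 -115/64 -57/32 -7/4 -3/2 -1 0 } => simplest -3693/2048
RRBRRBBRRBRRBR: Left { -2 -15/8 -29/16 -231/128 -1847/1024 }, Right { -3693/2048 -923/512 -461/256 -115/64 -57/32 -7/4 -3/2 -1 0 } => simplest -7387/4096
RRBRRBBRRBRRBRB: Left { -2 -15/8 -29/16 -231/128 -1847/1024 -7387/4096 }, Right { -3693/2048 -923/512 -461/256 -115/64 -57/32 -7/4 -3/2 -1 0 } => simplest -14773/8192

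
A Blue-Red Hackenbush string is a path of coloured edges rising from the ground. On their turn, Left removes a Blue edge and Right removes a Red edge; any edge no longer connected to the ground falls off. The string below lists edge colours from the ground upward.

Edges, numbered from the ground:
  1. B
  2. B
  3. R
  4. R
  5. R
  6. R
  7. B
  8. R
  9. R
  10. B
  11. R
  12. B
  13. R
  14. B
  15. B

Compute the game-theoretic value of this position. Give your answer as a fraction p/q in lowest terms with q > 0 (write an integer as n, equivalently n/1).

Recurse on prefixes of the 15-edge string B B R R R R B R R B R B R B B:
edge 1 of 15 (B): { 0 | — } gives 1
edge 2 of 15 (B): { 0, 1 | — } gives 2
edge 3 of 15 (R): { 0, 1 | 2 } gives 3/2
edge 4 of 15 (R): { 0, 1 | 3/2, 2 } gives 5/4
edge 5 of 15 (R): { 0, 1 | 5/4, 3/2, 2 } gives 9/8
edge 6 of 15 (R): { 0, 1 | 9/8, 5/4, 3/2, 2 } gives 17/16
edge 7 of 15 (B): { 0, 1, 17/16 | 9/8, 5/4, 3/2, 2 } gives 35/32
edge 8 of 15 (R): { 0, 1, 17/16 | 35/32, 9/8, 5/4, 3/2, 2 } gives 69/64
edge 9 of 15 (R): { 0, 1, 17/16 | 69/64, 35/32, 9/8, 5/4, 3/2, 2 } gives 137/128
edge 10 of 15 (B): { 0, 1, 17/16, 137/128 | 69/64, 35/32, 9/8, 5/4, 3/2, 2 } gives 275/256
edge 11 of 15 (R): { 0, 1, 17/16, 137/128 | 275/256, 69/64, 35/32, 9/8, 5/4, 3/2, 2 } gives 549/512
edge 12 of 15 (B): { 0, 1, 17/16, 137/128, 549/512 | 275/256, 69/64, 35/32, 9/8, 5/4, 3/2, 2 } gives 1099/1024
edge 13 of 15 (R): { 0, 1, 17/16, 137/128, 549/512 | 1099/1024, 275/256, 69/64, 35/32, 9/8, 5/4, 3/2, 2 } gives 2197/2048
edge 14 of 15 (B): { 0, 1, 17/16, 137/128, 549/512, 2197/2048 | 1099/1024, 275/256, 69/64, 35/32, 9/8, 5/4, 3/2, 2 } gives 4395/4096
edge 15 of 15 (B): { 0, 1, 17/16, 137/128, 549/512, 2197/2048, 4395/4096 | 1099/1024, 275/256, 69/64, 35/32, 9/8, 5/4, 3/2, 2 } gives 8791/8192

8791/8192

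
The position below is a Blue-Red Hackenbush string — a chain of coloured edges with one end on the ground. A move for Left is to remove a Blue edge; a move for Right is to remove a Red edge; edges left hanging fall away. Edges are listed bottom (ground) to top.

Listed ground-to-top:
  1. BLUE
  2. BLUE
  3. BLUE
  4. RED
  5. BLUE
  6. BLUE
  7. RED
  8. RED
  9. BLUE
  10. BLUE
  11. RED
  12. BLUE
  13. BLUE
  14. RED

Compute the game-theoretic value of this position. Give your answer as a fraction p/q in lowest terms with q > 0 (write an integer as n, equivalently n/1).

edge 1 of 14 (BLUE): { 0 | none } gives 1
edge 2 of 14 (BLUE): { 0 1 | none } gives 2
edge 3 of 14 (BLUE): { 0 1 2 | none } gives 3
edge 4 of 14 (RED): { 0 1 2 | 3 } gives 5/2
edge 5 of 14 (BLUE): { 0 1 2 5/2 | 3 } gives 11/4
edge 6 of 14 (BLUE): { 0 1 2 5/2 11/4 | 3 } gives 23/8
edge 7 of 14 (RED): { 0 1 2 5/2 11/4 | 23/8 3 } gives 45/16
edge 8 of 14 (RED): { 0 1 2 5/2 11/4 | 45/16 23/8 3 } gives 89/32
edge 9 of 14 (BLUE): { 0 1 2 5/2 11/4 89/32 | 45/16 23/8 3 } gives 179/64
edge 10 of 14 (BLUE): { 0 1 2 5/2 11/4 89/32 179/64 | 45/16 23/8 3 } gives 359/128
edge 11 of 14 (RED): { 0 1 2 5/2 11/4 89/32 179/64 | 359/128 45/16 23/8 3 } gives 717/256
edge 12 of 14 (BLUE): { 0 1 2 5/2 11/4 89/32 179/64 717/256 | 359/128 45/16 23/8 3 } gives 1435/512
edge 13 of 14 (BLUE): { 0 1 2 5/2 11/4 89/32 179/64 717/256 1435/512 | 359/128 45/16 23/8 3 } gives 2871/1024
edge 14 of 14 (RED): { 0 1 2 5/2 11/4 89/32 179/64 717/256 1435/512 | 2871/1024 359/128 45/16 23/8 3 } gives 5741/2048

5741/2048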